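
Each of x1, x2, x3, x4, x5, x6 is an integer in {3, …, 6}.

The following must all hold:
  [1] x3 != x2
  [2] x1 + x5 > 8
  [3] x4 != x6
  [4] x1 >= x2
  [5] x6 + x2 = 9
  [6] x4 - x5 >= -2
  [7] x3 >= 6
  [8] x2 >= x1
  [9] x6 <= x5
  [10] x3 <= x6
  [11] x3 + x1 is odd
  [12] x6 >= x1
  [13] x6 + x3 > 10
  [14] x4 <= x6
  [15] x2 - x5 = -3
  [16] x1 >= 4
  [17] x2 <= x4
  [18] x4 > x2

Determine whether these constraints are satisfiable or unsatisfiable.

Unsatisfiable

From constraints 7 and 10: x6 ≥ x3 ≥ 6. From constraints 8 and 16: x2 ≥ x1 ≥ 4. Hence x6 + x2 ≥ 10. But constraint 5 requires x6 + x2 = 9, and 9 < 10. Contradiction.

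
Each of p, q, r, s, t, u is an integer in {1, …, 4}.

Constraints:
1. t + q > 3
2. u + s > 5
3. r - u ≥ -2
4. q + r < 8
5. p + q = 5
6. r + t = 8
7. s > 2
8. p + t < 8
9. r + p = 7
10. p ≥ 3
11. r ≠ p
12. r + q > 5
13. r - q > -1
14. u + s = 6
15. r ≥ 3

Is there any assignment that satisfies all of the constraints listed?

Try p = 3, q = 2, r = 4, s = 3, t = 4, u = 3.
Check constraint 1: t + q = 6; constraint 2: u + s = 6; constraint 3: r - u = 1. The remaining constraints are straightforward to verify.

Satisfiable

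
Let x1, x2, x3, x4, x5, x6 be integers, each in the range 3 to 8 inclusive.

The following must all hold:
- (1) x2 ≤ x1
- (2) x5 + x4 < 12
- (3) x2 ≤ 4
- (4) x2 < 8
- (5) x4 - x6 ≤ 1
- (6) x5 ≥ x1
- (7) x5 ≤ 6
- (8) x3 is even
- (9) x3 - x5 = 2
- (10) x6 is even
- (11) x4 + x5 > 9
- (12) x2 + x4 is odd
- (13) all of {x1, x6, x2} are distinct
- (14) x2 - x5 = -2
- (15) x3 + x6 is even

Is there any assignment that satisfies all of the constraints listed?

Satisfiable

Try x1 = 5, x2 = 4, x3 = 8, x4 = 5, x5 = 6, x6 = 6.
Check constraint 2: x5 + x4 = 11; constraint 5: x4 - x6 = -1; constraint 9: x3 - x5 = 2. The remaining constraints are straightforward to verify.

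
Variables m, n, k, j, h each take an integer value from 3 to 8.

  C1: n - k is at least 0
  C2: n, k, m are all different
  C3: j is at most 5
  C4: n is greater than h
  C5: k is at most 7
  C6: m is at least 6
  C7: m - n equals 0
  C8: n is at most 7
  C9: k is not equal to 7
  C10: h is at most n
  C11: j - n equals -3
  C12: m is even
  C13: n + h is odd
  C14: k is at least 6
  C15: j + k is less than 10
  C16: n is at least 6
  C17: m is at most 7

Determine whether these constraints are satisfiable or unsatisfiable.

Unsatisfiable

Constraints 5, 6, 8, 14, 16, and 17 confine each of n, k, m to the 2 values {6, 7}.
Constraint 2 requires all 3 of them to be distinct, but only 2 values are available — impossible by the pigeonhole principle.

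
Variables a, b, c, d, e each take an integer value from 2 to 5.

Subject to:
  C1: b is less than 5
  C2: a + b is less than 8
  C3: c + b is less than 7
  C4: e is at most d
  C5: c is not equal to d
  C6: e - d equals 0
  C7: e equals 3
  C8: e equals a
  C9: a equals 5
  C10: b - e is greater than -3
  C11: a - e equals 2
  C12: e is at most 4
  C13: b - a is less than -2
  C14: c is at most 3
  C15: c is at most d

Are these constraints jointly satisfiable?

Constraint 7 fixes e = 3 and constraint 9 fixes a = 5, but constraint 8 requires e = a. Since 3 ≠ 5, contradiction.

Unsatisfiable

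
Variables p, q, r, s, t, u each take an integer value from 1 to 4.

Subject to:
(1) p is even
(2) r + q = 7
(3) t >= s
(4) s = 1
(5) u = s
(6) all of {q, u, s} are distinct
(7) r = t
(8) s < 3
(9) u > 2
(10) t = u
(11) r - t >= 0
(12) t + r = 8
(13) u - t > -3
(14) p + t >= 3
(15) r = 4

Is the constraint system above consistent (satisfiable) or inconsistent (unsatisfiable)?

Constraint 15 fixes r = 4 and constraint 4 fixes s = 1. Constraints 5, 7, and 10 give r = t = u = s, so r = s. But 4 ≠ 1 — contradiction.

Unsatisfiable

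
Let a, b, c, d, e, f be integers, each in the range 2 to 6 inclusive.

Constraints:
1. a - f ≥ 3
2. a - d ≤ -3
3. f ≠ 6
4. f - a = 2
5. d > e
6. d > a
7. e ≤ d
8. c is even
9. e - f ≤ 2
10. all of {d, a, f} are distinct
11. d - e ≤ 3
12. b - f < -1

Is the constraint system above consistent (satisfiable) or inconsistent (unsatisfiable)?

Unsatisfiable

Constraints 1, 2, 9, and 11 give e − d ≥ -3, d − a ≥ 3, a − f ≥ 3, f − e ≥ -2.
Adding all 4 inequalities: the left sides telescope to 0, and the right sides sum to (-3) + 3 + 3 + (-2) = 1. So 0 ≥ 1, which is false.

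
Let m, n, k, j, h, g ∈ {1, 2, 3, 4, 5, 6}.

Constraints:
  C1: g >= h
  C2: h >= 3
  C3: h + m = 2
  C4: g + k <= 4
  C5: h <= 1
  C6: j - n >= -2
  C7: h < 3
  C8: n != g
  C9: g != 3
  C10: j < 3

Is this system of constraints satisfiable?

From constraint 2: h ≥ 3. From constraint 5: h ≤ 1. But 1 < 3, so no value of h works.

Unsatisfiable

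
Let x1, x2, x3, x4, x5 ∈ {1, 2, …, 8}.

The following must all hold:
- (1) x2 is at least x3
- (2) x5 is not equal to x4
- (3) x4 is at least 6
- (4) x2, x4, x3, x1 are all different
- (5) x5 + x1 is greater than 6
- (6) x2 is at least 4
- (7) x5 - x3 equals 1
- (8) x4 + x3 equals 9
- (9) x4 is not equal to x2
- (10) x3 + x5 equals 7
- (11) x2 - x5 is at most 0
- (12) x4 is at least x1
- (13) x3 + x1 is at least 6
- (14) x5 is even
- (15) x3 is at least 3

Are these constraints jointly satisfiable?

Take x1 = 5, x2 = 4, x3 = 3, x4 = 6, x5 = 4. Then constraint 5: x5 + x1 = 9; constraint 7: x5 - x3 = 1, and every other listed constraint is also met.

Satisfiable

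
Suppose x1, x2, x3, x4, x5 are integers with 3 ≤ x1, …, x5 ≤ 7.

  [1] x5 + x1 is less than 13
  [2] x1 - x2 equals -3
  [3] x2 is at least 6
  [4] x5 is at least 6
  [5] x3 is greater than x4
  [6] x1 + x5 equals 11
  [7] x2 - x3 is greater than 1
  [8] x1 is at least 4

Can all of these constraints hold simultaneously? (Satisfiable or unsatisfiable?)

One satisfying assignment is x1 = 4, x2 = 7, x3 = 5, x4 = 4, x5 = 7.
For the less obvious constraints — constraint 1: x5 + x1 = 11; constraint 2: x1 - x2 = -3; constraint 6: x1 + x5 = 11 — and the others hold by inspection.

Satisfiable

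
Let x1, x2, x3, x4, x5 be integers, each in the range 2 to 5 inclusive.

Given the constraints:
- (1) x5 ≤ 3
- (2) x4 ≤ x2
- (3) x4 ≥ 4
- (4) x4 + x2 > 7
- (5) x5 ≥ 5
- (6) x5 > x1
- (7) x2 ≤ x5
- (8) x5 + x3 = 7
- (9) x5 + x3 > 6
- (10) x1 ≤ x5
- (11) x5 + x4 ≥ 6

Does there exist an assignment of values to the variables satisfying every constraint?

Unsatisfiable

From constraints 2 and 3: x2 ≥ x4 and x4 ≥ 4, so x2 ≥ 4. From constraints 1 and 7: x2 ≤ x5 and x5 ≤ 3, so x2 ≤ 3. But 3 < 4, so no value of x2 works.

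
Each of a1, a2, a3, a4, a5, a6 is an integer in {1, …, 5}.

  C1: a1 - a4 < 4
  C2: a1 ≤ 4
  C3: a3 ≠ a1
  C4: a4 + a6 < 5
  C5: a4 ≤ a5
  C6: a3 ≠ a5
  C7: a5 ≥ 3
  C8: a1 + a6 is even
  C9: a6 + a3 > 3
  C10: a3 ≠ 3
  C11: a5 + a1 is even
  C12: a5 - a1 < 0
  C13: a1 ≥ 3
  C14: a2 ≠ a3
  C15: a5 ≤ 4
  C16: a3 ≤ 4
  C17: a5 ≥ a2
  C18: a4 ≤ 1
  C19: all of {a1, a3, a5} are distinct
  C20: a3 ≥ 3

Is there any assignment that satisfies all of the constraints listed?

Constraints 2, 7, 13, 15, 16, and 20 confine each of a1, a3, a5 to the 2 values {3, 4}.
Constraint 19 requires all 3 of them to be distinct, but only 2 values are available — impossible by the pigeonhole principle.

Unsatisfiable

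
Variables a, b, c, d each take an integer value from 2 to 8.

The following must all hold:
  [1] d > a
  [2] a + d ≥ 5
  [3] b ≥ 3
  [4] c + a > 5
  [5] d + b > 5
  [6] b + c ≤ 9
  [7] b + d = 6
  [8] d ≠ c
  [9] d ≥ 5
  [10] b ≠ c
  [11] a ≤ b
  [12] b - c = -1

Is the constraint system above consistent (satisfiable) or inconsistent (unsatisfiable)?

Unsatisfiable

From constraint 3: b ≥ 3. From constraint 9: d ≥ 5. Hence b + d ≥ 8. But constraint 7 requires b + d = 6, and 6 < 8. Contradiction.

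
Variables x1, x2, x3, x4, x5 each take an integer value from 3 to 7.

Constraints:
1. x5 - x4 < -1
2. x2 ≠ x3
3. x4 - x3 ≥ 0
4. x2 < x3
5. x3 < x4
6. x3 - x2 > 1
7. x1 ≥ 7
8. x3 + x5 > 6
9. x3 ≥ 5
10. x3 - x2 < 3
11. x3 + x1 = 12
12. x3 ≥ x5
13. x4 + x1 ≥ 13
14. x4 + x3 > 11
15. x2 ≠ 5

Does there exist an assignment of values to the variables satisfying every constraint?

Try x1 = 7, x2 = 3, x3 = 5, x4 = 7, x5 = 3.
Check constraint 1: x5 - x4 = -4; constraint 3: x4 - x3 = 2; constraint 6: x3 - x2 = 2. The remaining constraints are straightforward to verify.

Satisfiable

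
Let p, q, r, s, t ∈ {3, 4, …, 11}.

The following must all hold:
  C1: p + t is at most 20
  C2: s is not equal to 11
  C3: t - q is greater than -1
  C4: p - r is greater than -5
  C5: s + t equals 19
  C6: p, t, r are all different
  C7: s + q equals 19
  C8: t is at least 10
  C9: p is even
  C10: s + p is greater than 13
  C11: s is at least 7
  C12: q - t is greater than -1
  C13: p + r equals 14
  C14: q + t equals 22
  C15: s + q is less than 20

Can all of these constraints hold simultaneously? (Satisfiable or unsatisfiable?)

Satisfiable

The assignment p = 6, q = 11, r = 8, s = 8, t = 11 works:
  constraint 1 holds since p + t = 17.
  constraint 3 holds since t - q = 0.
  constraint 4 holds since p - r = -2.
The rest check out directly.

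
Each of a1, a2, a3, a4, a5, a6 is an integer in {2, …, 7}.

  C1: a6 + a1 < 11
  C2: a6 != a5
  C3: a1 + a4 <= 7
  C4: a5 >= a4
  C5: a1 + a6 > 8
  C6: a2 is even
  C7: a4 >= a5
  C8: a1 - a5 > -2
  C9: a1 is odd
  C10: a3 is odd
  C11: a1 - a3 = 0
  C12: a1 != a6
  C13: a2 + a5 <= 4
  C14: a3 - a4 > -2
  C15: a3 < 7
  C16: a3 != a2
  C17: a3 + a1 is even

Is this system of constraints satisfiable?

Take a1 = 3, a2 = 2, a3 = 3, a4 = 2, a5 = 2, a6 = 7. Then constraint 1: a6 + a1 = 10; constraint 3: a1 + a4 = 5, and every other listed constraint is also met.

Satisfiable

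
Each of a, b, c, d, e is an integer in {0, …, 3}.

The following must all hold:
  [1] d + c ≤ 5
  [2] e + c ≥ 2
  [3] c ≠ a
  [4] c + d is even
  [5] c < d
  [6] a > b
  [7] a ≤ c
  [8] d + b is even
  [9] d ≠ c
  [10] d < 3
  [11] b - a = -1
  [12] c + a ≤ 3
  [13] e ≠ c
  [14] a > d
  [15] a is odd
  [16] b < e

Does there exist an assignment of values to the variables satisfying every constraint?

Constraints 5, 7, and 14 give d < a, a ≤ c, c < d. Chaining: d < a ≤ c < d, which forces d < d — impossible.

Unsatisfiable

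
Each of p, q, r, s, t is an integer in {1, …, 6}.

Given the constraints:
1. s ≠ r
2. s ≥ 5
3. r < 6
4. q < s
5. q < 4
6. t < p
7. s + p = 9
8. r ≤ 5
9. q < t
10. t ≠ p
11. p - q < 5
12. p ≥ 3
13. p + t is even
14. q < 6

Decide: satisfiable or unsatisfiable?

Satisfiable

Take p = 4, q = 1, r = 1, s = 5, t = 2. Then constraint 7: s + p = 9; constraint 11: p - q = 3; constraint 13: p + t = 6 is even, and every other listed constraint is also met.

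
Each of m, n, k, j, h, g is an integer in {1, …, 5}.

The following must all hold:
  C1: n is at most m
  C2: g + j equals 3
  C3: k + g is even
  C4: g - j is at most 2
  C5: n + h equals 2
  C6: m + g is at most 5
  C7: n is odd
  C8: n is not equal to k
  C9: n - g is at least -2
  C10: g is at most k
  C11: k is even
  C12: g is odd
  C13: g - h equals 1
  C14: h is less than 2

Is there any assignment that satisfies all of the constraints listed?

Unsatisfiable

Constraint 11 makes k even and constraint 12 makes g odd, so k + g must be odd. Constraint 3 says k + g is even — contradiction.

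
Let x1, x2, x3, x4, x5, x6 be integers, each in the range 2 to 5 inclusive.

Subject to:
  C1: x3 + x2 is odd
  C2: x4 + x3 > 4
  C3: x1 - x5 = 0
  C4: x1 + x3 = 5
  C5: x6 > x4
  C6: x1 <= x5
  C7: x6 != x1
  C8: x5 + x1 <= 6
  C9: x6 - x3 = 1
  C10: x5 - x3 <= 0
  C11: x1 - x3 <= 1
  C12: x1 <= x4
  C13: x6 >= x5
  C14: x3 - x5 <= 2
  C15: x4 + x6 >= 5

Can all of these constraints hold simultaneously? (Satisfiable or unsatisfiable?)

Satisfiable

One satisfying assignment is x1 = 2, x2 = 2, x3 = 3, x4 = 2, x5 = 2, x6 = 4.
For the less obvious constraints — constraint 2: x4 + x3 = 5; constraint 3: x1 - x5 = 0; constraint 4: x1 + x3 = 5 — and the others hold by inspection.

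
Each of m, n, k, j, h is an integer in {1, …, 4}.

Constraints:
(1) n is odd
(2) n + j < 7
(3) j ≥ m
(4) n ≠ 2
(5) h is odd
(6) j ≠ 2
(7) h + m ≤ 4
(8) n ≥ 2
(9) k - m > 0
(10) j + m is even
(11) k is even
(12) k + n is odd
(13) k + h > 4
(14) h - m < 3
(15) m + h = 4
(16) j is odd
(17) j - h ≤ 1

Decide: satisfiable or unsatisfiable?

Satisfiable

The assignment m = 1, n = 3, k = 4, j = 3, h = 3 works:
  constraint 2 holds since n + j = 6.
  constraint 7 holds since h + m = 4.
  constraint 9 holds since k - m = 3.
The rest check out directly.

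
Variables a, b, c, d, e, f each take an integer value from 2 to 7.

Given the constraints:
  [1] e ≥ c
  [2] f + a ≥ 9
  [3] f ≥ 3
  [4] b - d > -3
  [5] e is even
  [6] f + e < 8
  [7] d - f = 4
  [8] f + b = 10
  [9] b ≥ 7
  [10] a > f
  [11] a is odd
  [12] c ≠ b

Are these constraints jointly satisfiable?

Take a = 7, b = 7, c = 3, d = 7, e = 4, f = 3. Then constraint 2: f + a = 10; constraint 4: b - d = 0; constraint 6: f + e = 7, and every other listed constraint is also met.

Satisfiable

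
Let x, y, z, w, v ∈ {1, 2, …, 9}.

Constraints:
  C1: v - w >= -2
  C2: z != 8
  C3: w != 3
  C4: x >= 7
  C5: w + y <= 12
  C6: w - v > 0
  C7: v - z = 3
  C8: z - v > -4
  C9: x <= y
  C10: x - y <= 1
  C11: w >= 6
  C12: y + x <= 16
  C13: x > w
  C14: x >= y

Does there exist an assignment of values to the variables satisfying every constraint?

Unsatisfiable

From constraint 11: w ≥ 6. From constraints 4 and 9: y ≥ x ≥ 7. Hence w + y ≥ 13. But constraint 5 requires w + y ≤ 12, and 12 < 13. Contradiction.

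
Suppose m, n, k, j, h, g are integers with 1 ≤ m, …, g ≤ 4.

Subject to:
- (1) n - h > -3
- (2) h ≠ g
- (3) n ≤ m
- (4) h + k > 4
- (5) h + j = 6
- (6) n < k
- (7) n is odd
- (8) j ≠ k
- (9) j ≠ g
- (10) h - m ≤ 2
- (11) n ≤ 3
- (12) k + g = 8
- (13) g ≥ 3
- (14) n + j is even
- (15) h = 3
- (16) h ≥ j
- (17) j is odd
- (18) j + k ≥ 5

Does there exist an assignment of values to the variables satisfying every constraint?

Satisfiable

Try m = 4, n = 1, k = 4, j = 3, h = 3, g = 4.
Check constraint 1: n - h = -2; constraint 4: h + k = 7. The remaining constraints are straightforward to verify.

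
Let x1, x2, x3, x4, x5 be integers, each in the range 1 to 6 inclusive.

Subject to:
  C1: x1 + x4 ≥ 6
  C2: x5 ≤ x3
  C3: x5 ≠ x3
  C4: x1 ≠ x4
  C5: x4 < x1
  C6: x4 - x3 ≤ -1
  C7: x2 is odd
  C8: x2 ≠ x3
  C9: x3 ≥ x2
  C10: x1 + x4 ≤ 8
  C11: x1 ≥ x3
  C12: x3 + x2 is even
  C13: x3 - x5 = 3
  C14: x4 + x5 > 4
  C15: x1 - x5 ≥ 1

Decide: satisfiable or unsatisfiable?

Take x1 = 5, x2 = 3, x3 = 5, x4 = 3, x5 = 2. Then constraint 1: x1 + x4 = 8; constraint 6: x4 - x3 = -2; constraint 10: x1 + x4 = 8, and every other listed constraint is also met.

Satisfiable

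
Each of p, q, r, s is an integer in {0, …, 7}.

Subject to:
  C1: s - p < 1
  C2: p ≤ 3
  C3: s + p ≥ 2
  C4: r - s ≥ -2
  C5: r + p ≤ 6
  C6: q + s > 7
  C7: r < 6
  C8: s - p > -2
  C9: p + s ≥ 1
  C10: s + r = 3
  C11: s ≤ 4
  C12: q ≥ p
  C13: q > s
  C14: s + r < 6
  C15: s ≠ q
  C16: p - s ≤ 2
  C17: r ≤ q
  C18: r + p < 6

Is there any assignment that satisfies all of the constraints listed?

Satisfiable

Setting (p, q, r, s) = (2, 6, 1, 2) satisfies everything: constraint 1: s - p = 0; constraint 3: s + p = 4; constraint 4: r - s = -1, and the others follow.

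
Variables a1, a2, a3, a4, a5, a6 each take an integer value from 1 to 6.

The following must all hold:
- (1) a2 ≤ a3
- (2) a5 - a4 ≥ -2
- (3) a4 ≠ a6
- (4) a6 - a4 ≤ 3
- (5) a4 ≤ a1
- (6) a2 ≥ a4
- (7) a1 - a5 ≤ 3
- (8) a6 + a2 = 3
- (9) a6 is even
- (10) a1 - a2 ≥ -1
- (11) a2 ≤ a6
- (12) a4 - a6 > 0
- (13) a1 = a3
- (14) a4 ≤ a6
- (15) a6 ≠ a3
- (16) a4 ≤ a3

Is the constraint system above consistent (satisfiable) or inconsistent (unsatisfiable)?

Constraints 6, 11, and 12 give a4 ≤ a2, a2 ≤ a6, a6 < a4. Chaining: a4 ≤ a2 ≤ a6 < a4, which forces a4 < a4 — impossible.

Unsatisfiable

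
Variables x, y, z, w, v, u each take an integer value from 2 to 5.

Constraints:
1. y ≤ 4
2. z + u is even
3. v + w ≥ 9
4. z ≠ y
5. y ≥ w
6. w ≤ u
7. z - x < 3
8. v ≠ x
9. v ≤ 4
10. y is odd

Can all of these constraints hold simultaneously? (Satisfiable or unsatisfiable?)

Unsatisfiable

From constraint 9: v ≤ 4. From constraints 1 and 5: w ≤ y ≤ 4. Hence v + w ≤ 8. But constraint 3 requires v + w ≥ 9, and 9 > 8. Contradiction.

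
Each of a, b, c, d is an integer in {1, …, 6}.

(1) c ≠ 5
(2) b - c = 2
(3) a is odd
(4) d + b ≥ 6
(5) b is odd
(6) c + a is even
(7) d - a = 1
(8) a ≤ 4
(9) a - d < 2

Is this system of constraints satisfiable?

Satisfiable

Try a = 3, b = 5, c = 3, d = 4.
Check constraint 2: b - c = 2; constraint 4: d + b = 9; constraint 7: d - a = 1. The remaining constraints are straightforward to verify.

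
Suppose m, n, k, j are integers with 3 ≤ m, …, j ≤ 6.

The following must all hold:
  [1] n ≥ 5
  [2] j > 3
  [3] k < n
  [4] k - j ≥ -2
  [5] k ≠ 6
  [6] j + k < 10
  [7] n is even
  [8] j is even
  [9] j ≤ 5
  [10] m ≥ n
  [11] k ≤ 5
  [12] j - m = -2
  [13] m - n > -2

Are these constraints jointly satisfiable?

Setting (m, n, k, j) = (6, 6, 3, 4) satisfies everything: constraint 4: k - j = -1; constraint 6: j + k = 7; constraint 12: j - m = -2, and the others follow.

Satisfiable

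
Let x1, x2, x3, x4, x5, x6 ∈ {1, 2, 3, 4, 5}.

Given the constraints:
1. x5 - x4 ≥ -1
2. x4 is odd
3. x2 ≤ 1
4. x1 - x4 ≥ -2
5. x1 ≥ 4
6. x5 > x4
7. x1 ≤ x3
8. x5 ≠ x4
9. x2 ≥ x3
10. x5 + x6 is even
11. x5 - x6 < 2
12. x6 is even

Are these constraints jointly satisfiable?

Unsatisfiable

From constraints 5 and 7: x3 ≥ x1 and x1 ≥ 4, so x3 ≥ 4. From constraints 3 and 9: x3 ≤ x2 and x2 ≤ 1, so x3 ≤ 1. But 1 < 4, so no value of x3 works.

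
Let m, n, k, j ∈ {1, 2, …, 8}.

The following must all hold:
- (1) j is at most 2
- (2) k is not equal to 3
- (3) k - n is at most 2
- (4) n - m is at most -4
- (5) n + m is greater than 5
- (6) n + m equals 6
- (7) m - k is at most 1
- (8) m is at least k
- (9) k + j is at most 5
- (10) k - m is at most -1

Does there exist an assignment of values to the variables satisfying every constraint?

Unsatisfiable

Constraints 3, 4, and 7 give n − k ≥ -2, k − m ≥ -1, m − n ≥ 4.
Adding all 3 inequalities: the left sides telescope to 0, and the right sides sum to (-2) + (-1) + 4 = 1. So 0 ≥ 1, which is false.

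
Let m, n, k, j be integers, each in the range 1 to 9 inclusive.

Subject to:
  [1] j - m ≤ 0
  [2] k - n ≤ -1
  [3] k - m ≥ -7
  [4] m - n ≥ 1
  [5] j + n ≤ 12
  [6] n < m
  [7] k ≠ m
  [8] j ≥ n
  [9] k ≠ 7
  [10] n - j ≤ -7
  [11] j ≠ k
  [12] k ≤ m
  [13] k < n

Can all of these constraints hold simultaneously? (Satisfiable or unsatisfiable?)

Constraints 1, 2, 3, and 10 give k − m ≥ -7, m − j ≥ 0, j − n ≥ 7, n − k ≥ 1.
Adding all 4 inequalities: the left sides telescope to 0, and the right sides sum to (-7) + 0 + 7 + 1 = 1. So 0 ≥ 1, which is false.

Unsatisfiable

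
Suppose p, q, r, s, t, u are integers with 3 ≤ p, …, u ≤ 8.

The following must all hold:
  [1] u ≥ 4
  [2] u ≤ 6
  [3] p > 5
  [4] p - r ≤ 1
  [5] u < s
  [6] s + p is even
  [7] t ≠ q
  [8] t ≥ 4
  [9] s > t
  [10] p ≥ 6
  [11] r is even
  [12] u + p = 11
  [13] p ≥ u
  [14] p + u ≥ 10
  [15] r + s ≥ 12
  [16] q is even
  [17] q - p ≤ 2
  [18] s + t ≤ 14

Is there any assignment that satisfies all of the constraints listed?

Satisfiable

One satisfying assignment is p = 6, q = 6, r = 8, s = 6, t = 5, u = 5.
For the less obvious constraints — constraint 4: p - r = -2; constraint 12: u + p = 11 — and the others hold by inspection.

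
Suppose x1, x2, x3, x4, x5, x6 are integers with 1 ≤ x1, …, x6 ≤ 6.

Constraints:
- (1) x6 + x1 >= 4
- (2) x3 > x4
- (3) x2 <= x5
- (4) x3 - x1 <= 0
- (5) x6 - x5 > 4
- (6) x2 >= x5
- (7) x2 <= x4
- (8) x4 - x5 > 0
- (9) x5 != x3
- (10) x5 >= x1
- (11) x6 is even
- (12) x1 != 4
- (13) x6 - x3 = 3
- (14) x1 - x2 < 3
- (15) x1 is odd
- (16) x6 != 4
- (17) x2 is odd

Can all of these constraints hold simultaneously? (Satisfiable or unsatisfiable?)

Unsatisfiable

Constraints 2, 4, 8, and 10 give x5 < x4, x4 < x3, x3 ≤ x1, x1 ≤ x5. Chaining: x5 < x4 < x3 ≤ x1 ≤ x5, which forces x5 < x5 — impossible.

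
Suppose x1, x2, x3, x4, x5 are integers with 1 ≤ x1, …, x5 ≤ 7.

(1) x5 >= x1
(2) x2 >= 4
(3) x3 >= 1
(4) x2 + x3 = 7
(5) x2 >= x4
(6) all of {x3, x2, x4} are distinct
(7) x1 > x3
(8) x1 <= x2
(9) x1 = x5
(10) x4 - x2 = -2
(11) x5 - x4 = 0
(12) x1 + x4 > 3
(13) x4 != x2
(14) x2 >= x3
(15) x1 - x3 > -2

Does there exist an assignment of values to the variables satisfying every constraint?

Satisfiable

Try x1 = 3, x2 = 5, x3 = 2, x4 = 3, x5 = 3.
Check constraint 4: x2 + x3 = 7; constraint 10: x4 - x2 = -2. The remaining constraints are straightforward to verify.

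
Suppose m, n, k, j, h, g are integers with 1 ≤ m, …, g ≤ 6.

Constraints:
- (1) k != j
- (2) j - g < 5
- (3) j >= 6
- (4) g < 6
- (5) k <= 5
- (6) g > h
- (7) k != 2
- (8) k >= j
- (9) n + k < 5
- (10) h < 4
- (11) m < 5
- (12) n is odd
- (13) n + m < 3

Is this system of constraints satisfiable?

Unsatisfiable

From constraints 3 and 8: k ≥ j and j ≥ 6, so k ≥ 6. From constraint 5: k ≤ 5. But 5 < 6, so no value of k works.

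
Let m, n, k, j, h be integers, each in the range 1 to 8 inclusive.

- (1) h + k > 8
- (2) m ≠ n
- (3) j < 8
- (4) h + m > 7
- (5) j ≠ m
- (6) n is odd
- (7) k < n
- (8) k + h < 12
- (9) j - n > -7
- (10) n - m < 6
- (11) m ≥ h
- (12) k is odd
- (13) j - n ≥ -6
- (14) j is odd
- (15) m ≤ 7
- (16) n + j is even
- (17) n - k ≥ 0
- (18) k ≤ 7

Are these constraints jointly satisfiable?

Satisfiable

The assignment m = 4, n = 7, k = 5, j = 1, h = 4 works:
  constraint 1 holds since h + k = 9.
  constraint 4 holds since h + m = 8.
The rest check out directly.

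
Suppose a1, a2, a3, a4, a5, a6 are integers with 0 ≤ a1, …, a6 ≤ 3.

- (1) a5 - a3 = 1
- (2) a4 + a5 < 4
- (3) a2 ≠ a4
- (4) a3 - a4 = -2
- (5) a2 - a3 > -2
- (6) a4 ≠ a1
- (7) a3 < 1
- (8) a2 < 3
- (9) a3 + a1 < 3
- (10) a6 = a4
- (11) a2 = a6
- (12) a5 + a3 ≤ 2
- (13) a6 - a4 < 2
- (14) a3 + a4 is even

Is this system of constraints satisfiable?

From constraints 10 and 11, a2 = a6 = a4, so a2 = a4. But constraint 3 says a2 ≠ a4. Contradiction.

Unsatisfiable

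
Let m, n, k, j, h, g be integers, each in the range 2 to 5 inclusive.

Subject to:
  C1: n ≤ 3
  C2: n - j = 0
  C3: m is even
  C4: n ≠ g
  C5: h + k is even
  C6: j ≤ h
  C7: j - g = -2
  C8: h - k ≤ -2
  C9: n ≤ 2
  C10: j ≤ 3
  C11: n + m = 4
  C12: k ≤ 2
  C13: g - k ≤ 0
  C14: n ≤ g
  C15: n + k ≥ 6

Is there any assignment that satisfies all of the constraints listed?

From constraint 1: n ≤ 3. From constraint 12: k ≤ 2. Hence n + k ≤ 5. But constraint 15 requires n + k ≥ 6, and 6 > 5. Contradiction.

Unsatisfiable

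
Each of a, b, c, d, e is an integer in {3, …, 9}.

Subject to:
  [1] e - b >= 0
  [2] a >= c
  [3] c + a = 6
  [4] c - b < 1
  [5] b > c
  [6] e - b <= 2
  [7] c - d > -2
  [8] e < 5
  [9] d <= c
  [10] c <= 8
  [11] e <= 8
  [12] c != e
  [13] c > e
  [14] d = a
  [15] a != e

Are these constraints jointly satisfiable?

Unsatisfiable

Constraints 1, 5, and 13 give c < b, b ≤ e, e < c. Chaining: c < b ≤ e < c, which forces c < c — impossible.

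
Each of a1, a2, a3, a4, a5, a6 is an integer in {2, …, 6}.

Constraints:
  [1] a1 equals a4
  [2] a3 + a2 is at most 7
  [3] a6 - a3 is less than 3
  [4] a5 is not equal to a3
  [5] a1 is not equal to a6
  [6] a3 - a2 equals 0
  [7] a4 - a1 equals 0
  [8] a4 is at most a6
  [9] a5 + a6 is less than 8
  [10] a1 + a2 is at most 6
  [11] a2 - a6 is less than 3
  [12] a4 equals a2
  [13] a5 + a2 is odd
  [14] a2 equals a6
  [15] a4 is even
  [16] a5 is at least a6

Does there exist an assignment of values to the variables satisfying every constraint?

From constraints 1, 12, and 14, a1 = a4 = a2 = a6, so a1 = a6. But constraint 5 says a1 ≠ a6. Contradiction.

Unsatisfiable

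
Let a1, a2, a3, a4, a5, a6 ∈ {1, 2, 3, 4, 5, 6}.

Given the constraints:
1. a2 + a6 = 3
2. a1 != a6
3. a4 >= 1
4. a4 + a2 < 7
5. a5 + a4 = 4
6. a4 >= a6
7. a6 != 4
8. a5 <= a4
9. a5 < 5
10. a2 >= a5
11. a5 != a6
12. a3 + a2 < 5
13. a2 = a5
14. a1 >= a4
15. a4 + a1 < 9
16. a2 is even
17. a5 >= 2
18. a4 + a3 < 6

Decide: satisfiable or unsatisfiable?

Satisfiable

The assignment a1 = 6, a2 = 2, a3 = 1, a4 = 2, a5 = 2, a6 = 1 works:
  constraint 1 holds since a2 + a6 = 3.
  constraint 4 holds since a4 + a2 = 4.
The rest check out directly.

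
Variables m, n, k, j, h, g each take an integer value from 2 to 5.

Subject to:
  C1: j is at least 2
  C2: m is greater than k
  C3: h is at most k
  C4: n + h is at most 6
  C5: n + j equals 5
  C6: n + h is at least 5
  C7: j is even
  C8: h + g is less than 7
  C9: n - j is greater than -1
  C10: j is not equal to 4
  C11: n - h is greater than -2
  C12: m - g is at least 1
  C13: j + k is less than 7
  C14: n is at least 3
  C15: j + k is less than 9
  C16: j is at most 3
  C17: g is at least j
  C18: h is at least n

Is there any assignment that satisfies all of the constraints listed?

Satisfiable

One satisfying assignment is m = 5, n = 3, k = 4, j = 2, h = 3, g = 3.
For the less obvious constraints — constraint 4: n + h = 6; constraint 5: n + j = 5; constraint 6: n + h = 6 — and the others hold by inspection.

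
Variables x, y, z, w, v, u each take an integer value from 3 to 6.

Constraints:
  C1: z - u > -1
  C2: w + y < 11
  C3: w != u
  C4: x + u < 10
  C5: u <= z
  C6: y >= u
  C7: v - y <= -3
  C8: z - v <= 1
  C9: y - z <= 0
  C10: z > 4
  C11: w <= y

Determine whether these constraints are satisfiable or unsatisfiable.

Unsatisfiable

Constraints 7, 8, and 9 give v − z ≥ -1, z − y ≥ 0, y − v ≥ 3.
Adding all 3 inequalities: the left sides telescope to 0, and the right sides sum to (-1) + 0 + 3 = 2. So 0 ≥ 2, which is false.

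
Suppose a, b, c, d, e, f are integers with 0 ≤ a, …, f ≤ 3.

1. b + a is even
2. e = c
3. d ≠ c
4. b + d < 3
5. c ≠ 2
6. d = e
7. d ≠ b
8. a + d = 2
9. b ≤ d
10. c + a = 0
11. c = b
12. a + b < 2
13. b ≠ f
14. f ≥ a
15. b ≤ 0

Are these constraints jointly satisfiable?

From constraints 2 and 6, d = e = c, so d = c. But constraint 3 says d ≠ c. Contradiction.

Unsatisfiable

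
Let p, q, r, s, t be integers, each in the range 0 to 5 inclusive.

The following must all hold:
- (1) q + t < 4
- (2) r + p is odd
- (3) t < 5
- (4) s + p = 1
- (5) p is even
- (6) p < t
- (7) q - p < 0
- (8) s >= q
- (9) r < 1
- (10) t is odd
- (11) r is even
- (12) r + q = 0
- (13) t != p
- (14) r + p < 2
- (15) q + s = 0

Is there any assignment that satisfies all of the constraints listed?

Constraint 11 makes r even and constraint 5 makes p even, so r + p must be even. Constraint 2 says r + p is odd — contradiction.

Unsatisfiable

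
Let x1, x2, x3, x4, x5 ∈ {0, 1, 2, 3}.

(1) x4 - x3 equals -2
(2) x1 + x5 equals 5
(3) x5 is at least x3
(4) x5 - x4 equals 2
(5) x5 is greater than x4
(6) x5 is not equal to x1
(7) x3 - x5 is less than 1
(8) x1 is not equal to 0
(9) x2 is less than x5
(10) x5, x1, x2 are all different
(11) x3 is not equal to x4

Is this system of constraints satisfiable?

Satisfiable

Try x1 = 3, x2 = 0, x3 = 2, x4 = 0, x5 = 2.
Check constraint 1: x4 - x3 = -2; constraint 2: x1 + x5 = 5. The remaining constraints are straightforward to verify.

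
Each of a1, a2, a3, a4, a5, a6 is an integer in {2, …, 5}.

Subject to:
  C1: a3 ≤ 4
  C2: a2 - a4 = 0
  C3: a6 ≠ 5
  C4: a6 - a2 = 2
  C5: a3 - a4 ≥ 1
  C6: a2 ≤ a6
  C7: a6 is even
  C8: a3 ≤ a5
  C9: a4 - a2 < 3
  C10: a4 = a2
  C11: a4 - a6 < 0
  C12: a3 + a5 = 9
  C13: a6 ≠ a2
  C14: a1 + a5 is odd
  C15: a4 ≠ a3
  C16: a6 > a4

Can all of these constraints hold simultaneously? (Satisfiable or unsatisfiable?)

Try a1 = 4, a2 = 2, a3 = 4, a4 = 2, a5 = 5, a6 = 4.
Check constraint 2: a2 - a4 = 0; constraint 4: a6 - a2 = 2; constraint 5: a3 - a4 = 2. The remaining constraints are straightforward to verify.

Satisfiable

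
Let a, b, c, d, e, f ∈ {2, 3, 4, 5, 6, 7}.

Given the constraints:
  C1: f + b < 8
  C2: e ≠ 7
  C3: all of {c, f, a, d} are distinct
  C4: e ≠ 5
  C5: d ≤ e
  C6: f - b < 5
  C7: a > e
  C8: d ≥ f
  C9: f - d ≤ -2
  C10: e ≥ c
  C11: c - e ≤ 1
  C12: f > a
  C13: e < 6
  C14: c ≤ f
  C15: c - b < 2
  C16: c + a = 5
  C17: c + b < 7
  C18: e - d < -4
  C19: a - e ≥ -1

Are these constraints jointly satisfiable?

Constraints 5, 7, 8, and 12 give f ≤ d, d ≤ e, e < a, a < f. Chaining: f ≤ d ≤ e < a < f, which forces f < f — impossible.

Unsatisfiable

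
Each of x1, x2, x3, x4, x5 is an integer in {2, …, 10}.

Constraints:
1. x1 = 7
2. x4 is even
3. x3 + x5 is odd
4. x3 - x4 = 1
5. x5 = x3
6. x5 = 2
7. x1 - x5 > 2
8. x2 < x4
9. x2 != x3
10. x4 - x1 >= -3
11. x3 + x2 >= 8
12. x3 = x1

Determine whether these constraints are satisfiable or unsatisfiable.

Unsatisfiable

Constraint 6 fixes x5 = 2 and constraint 1 fixes x1 = 7. Constraints 5 and 12 give x5 = x3 = x1, so x5 = x1. But 2 ≠ 7 — contradiction.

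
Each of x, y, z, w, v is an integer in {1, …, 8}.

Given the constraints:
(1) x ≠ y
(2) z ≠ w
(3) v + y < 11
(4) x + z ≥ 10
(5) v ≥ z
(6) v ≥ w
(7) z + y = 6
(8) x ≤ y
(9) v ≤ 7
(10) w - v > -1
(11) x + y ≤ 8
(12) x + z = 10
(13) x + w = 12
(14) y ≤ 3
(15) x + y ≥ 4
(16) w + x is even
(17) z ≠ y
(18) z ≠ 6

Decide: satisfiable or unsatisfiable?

Unsatisfiable

From constraints 8 and 14: x ≤ y ≤ 3. From constraints 6 and 9: w ≤ v ≤ 7. Hence x + w ≤ 10. But constraint 13 requires x + w = 12, and 12 > 10. Contradiction.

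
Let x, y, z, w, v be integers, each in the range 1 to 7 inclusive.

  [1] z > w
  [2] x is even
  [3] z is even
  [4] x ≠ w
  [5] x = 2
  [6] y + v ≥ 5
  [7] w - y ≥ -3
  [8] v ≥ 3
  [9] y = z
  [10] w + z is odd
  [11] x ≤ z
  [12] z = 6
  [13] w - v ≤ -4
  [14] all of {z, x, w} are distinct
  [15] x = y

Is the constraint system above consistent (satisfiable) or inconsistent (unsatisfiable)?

Unsatisfiable

Constraint 5 fixes x = 2 and constraint 12 fixes z = 6. Constraints 9 and 15 give x = y = z, so x = z. But 2 ≠ 6 — contradiction.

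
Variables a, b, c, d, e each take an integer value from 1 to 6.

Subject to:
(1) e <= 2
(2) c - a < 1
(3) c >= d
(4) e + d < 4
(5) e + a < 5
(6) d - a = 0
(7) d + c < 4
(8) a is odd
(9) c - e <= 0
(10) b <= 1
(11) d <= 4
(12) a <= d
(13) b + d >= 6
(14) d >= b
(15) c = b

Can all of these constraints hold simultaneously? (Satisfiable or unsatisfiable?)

Unsatisfiable

From constraint 10: b ≤ 1. From constraint 11: d ≤ 4. Hence b + d ≤ 5. But constraint 13 requires b + d ≥ 6, and 6 > 5. Contradiction.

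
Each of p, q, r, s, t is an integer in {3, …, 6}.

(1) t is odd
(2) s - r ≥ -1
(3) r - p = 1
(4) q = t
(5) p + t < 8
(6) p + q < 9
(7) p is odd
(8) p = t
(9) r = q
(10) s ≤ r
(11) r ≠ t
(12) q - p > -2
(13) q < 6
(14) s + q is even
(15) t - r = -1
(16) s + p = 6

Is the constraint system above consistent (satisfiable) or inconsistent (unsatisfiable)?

From constraints 4 and 9, r = q = t, so r = t. But constraint 11 says r ≠ t. Contradiction.

Unsatisfiable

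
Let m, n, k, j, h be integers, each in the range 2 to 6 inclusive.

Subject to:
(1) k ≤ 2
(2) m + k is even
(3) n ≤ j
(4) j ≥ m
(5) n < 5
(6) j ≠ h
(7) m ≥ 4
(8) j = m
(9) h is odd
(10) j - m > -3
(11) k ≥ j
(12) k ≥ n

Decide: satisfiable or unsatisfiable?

From constraints 4 and 7: j ≥ m and m ≥ 4, so j ≥ 4. From constraints 1 and 11: j ≤ k and k ≤ 2, so j ≤ 2. But 2 < 4, so no value of j works.

Unsatisfiable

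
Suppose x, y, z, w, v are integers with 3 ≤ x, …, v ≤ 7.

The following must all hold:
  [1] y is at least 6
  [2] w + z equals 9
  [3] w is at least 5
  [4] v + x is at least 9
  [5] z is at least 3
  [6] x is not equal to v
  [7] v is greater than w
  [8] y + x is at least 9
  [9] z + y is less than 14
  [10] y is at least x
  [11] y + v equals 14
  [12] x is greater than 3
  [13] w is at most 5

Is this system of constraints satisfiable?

Satisfiable

The assignment x = 5, y = 7, z = 4, w = 5, v = 7 works:
  constraint 2 holds since w + z = 9.
  constraint 4 holds since v + x = 12.
The rest check out directly.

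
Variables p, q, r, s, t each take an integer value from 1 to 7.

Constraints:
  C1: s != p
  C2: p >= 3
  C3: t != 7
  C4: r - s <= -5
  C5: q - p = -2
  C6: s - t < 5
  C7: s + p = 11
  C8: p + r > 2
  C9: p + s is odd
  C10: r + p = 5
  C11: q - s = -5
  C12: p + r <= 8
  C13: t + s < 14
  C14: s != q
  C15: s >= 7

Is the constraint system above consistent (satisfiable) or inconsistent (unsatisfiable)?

Satisfiable

Try p = 4, q = 2, r = 1, s = 7, t = 4.
Check constraint 4: r - s = -6; constraint 5: q - p = -2; constraint 6: s - t = 3. The remaining constraints are straightforward to verify.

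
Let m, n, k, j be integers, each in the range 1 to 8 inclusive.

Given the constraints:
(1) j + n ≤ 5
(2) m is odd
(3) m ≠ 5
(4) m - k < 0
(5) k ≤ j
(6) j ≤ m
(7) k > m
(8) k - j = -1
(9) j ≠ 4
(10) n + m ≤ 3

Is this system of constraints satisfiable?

Unsatisfiable

Constraints 5, 6, and 7 give m < k, k ≤ j, j ≤ m. Chaining: m < k ≤ j ≤ m, which forces m < m — impossible.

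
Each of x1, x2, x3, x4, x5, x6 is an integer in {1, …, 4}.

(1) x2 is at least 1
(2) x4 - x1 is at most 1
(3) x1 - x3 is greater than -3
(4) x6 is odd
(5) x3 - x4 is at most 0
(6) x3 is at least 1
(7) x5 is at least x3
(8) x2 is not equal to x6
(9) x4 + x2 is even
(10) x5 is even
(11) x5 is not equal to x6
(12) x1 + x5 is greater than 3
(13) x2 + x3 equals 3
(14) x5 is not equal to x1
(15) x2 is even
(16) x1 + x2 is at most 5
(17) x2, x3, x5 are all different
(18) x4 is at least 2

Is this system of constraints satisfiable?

Satisfiable

Try x1 = 1, x2 = 2, x3 = 1, x4 = 2, x5 = 4, x6 = 1.
Check constraint 2: x4 - x1 = 1; constraint 3: x1 - x3 = 0. The remaining constraints are straightforward to verify.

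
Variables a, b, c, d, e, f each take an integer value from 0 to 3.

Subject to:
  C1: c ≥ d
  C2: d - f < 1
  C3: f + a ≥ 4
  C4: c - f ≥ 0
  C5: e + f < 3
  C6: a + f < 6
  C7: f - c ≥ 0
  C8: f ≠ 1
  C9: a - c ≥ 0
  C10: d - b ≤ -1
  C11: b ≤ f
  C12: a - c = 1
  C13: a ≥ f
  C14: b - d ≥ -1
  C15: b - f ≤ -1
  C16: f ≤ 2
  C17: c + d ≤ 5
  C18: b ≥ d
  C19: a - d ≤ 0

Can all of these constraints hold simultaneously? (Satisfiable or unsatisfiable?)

Constraints 4, 9, 10, 15, and 19 give a − c ≥ 0, c − f ≥ 0, f − b ≥ 1, b − d ≥ 1, d − a ≥ 0.
Adding all 5 inequalities: the left sides telescope to 0, and the right sides sum to 0 + 0 + 1 + 1 + 0 = 2. So 0 ≥ 2, which is false.

Unsatisfiable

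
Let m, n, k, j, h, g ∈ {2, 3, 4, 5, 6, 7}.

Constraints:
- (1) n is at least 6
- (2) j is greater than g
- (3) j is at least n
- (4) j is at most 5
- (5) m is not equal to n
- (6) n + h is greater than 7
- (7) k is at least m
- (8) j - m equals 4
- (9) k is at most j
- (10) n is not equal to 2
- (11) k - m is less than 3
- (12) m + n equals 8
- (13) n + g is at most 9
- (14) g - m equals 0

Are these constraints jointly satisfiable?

Unsatisfiable

From constraints 1 and 3: j ≥ n and n ≥ 6, so j ≥ 6. From constraint 4: j ≤ 5. But 5 < 6, so no value of j works.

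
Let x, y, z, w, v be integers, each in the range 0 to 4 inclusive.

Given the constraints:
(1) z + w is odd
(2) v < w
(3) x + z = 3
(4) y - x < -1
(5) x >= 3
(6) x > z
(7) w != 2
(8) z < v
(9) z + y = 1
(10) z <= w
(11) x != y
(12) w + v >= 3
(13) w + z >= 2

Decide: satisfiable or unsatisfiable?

Setting (x, y, z, w, v) = (3, 1, 0, 3, 1) satisfies everything: constraint 3: x + z = 3; constraint 4: y - x = -2; constraint 9: z + y = 1, and the others follow.

Satisfiable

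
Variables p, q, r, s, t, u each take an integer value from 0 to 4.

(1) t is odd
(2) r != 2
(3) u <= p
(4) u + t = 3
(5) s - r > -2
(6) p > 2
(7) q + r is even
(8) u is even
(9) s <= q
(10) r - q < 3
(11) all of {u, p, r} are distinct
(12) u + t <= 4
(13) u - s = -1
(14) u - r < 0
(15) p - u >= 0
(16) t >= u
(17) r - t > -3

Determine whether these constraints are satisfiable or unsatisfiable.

Satisfiable

One satisfying assignment is p = 3, q = 1, r = 1, s = 1, t = 3, u = 0.
For the less obvious constraints — constraint 4: u + t = 3; constraint 5: s - r = 0 — and the others hold by inspection.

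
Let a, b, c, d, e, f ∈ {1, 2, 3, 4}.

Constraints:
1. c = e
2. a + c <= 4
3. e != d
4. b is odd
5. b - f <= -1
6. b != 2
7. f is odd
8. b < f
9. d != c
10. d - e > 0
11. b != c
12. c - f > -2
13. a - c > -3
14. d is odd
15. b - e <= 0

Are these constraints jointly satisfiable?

Satisfiable

The assignment a = 1, b = 1, c = 2, d = 3, e = 2, f = 3 works:
  constraint 2 holds since a + c = 3.
  constraint 5 holds since b - f = -2.
The rest check out directly.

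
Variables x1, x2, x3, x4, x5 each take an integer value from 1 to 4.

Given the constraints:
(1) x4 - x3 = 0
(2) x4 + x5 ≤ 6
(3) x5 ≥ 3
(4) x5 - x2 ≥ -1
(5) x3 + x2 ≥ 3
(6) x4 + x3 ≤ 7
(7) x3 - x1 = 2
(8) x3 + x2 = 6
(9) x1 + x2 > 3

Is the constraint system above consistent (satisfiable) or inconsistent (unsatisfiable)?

Setting (x1, x2, x3, x4, x5) = (1, 3, 3, 3, 3) satisfies everything: constraint 1: x4 - x3 = 0; constraint 2: x4 + x5 = 6, and the others follow.

Satisfiable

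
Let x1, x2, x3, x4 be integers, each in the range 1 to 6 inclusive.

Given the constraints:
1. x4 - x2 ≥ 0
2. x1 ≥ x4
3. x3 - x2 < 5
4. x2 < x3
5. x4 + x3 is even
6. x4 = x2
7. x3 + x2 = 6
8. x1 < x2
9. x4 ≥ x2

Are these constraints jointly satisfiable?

Unsatisfiable

Constraints 1, 2, and 8 give x2 ≤ x4, x4 ≤ x1, x1 < x2. Chaining: x2 ≤ x4 ≤ x1 < x2, which forces x2 < x2 — impossible.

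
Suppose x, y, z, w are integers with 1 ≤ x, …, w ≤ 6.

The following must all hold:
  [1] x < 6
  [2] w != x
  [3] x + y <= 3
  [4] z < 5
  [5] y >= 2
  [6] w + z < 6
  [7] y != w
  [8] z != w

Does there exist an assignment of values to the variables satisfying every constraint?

Satisfiable

Take x = 1, y = 2, z = 1, w = 4. Then constraint 2: w = 4, x = 1; constraint 3: x + y = 3; constraint 6: w + z = 5, and every other listed constraint is also met.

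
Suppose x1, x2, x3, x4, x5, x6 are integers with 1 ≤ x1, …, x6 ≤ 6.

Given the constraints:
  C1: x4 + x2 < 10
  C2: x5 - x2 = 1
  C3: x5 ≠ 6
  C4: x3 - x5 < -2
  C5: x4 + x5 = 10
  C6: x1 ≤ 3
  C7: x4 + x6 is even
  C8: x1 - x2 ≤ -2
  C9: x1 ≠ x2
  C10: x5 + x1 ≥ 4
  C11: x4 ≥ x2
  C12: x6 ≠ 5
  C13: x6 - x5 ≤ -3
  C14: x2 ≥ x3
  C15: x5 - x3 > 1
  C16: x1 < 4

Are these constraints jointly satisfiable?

Satisfiable

Try x1 = 2, x2 = 4, x3 = 2, x4 = 5, x5 = 5, x6 = 1.
Check constraint 1: x4 + x2 = 9; constraint 2: x5 - x2 = 1. The remaining constraints are straightforward to verify.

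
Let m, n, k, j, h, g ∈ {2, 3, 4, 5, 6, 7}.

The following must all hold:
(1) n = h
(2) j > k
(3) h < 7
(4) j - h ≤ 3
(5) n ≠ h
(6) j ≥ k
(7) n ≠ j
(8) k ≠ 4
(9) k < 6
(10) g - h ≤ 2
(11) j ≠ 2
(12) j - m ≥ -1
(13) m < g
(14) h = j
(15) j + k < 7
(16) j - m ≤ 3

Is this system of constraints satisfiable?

Unsatisfiable

From constraints 1 and 14, n = h = j, so n = j. But constraint 7 says n ≠ j. Contradiction.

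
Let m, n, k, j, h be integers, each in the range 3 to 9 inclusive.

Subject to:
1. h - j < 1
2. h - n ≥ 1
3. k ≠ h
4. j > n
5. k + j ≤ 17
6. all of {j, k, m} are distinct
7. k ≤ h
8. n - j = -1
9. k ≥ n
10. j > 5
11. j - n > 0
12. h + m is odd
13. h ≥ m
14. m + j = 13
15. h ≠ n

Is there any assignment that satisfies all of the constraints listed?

Satisfiable

Take m = 4, n = 8, k = 8, j = 9, h = 9. Then constraint 1: h - j = 0; constraint 2: h - n = 1, and every other listed constraint is also met.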